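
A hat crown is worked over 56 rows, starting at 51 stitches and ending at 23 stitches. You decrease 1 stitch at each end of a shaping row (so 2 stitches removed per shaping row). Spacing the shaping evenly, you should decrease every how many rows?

Decrease every 4th row.

Stitches to remove: |23 − 51| = 28.
Shaping rows needed: 28 / 2 = 14.
56 rows / 14 = every 4 rows.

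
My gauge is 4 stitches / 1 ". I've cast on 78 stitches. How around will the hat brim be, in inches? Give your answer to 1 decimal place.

4 stitches / 1 inch = 4 stitches per inch.
78 / 4 = 19.50 inches.

19.5 inches.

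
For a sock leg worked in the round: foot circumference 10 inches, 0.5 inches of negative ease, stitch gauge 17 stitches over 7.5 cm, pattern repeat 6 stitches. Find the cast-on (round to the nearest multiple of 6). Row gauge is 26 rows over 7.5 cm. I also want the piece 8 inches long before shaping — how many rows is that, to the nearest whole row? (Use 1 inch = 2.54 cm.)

Cast on 54 stitches; work 70 rows.

Finished = 10 − 0.5 = 9.5 inches.
9.5 inches × 2.54 = 24.13 cm.
17/7.5 = 2.267 sts per cm; 24.13 × 2.267 = 54.69 sts.
Nearest multiple of 6 → 54.
8 inches = 20.32 cm; × 3.467 = 70.44 → 70 rows.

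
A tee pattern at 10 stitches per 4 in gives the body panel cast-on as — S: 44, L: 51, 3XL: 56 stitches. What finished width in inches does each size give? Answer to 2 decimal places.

S 17.60 inches; L 20.40 inches; 3XL 22.40 inches.

10/4 = 2.5 sts per in.
S: 44 / 2.5 = 17.600 → 17.60 in.
L: 51 / 2.5 = 20.400 → 20.40 in.
3XL: 56 / 2.5 = 22.400 → 22.40 in.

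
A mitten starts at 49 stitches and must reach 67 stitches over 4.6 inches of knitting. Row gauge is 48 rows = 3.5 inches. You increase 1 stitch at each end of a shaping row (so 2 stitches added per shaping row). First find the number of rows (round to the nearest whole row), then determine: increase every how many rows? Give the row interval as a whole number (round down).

Increase every 7th row.

Rows = 4.6 × 13.714 = 63.1 → 63 rows.
Stitches to add: 18 → 9 shaping rows (at 2 st each).
63 / 9 = 7.00 → every 7 rows.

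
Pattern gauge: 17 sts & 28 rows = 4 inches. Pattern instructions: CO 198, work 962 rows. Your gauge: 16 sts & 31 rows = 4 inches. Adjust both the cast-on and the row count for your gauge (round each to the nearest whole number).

Stitches: 198 × 16/17 = 186.35 → 186.
Rows: 962 × 31/28 = 1065.07 → 1065.

Cast on 186 stitches; work 1065 rows.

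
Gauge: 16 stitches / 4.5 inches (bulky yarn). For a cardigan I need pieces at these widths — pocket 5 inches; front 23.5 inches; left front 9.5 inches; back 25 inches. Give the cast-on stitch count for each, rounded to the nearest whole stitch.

Rate = 16/4.5 = 3.556 sts per in.
pocket: 5 × 3.556 = 17.78 → 18.
front: 23.5 × 3.556 = 83.56 → 84.
left front: 9.5 × 3.556 = 33.78 → 34.
back: 25 × 3.556 = 88.89 → 89.

pocket 18; front 84; left front 34; back 89.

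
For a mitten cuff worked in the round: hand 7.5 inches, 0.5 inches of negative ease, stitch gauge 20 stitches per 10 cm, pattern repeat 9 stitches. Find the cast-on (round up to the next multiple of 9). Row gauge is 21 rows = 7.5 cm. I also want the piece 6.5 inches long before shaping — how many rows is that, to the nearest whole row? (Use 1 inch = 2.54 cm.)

Cast on 36 stitches; work 46 rows.

Finished = 7.5 − 0.5 = 7 inches.
7 inches × 2.54 = 17.78 cm.
20/10 = 2 sts per cm; 17.78 × 2 = 35.56 sts.
Next multiple of 9 → 36.
6.5 inches = 16.51 cm; × 2.8 = 46.23 → 46 rows.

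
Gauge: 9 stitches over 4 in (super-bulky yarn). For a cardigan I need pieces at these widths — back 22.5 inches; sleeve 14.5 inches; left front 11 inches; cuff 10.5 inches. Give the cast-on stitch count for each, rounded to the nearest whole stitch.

back 51; sleeve 33; left front 25; cuff 24.

Rate = 9/4 = 2.25 sts per in.
back: 22.5 × 2.25 = 50.62 → 51.
sleeve: 14.5 × 2.25 = 32.62 → 33.
left front: 11 × 2.25 = 24.75 → 25.
cuff: 10.5 × 2.25 = 23.62 → 24.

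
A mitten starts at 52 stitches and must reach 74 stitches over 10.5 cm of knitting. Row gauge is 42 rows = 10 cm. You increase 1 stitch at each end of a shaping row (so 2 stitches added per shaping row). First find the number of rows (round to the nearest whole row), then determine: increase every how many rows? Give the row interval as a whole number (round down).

Increase every 4th row.

Rows = 10.5 × 4.2 = 44.1 → 44 rows.
Stitches to add: 22 → 11 shaping rows (at 2 st each).
44 / 11 = 4.00 → every 4 rows.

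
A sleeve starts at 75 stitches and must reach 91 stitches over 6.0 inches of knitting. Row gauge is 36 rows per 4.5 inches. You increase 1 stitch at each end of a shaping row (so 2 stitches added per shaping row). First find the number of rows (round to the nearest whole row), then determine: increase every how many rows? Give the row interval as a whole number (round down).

Rows = 6.0 × 8 = 48.0 → 48 rows.
Stitches to add: 16 → 8 shaping rows (at 2 st each).
48 / 8 = 6.00 → every 6 rows.

Increase every 6th row.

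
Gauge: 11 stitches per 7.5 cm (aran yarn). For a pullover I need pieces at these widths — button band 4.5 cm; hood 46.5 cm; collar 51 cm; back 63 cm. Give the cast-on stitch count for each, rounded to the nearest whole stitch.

Rate = 11/7.5 = 1.467 sts per cm.
button band: 4.5 × 1.467 = 6.60 → 7.
hood: 46.5 × 1.467 = 68.20 → 68.
collar: 51 × 1.467 = 74.80 → 75.
back: 63 × 1.467 = 92.40 → 92.

button band 7; hood 68; collar 75; back 92.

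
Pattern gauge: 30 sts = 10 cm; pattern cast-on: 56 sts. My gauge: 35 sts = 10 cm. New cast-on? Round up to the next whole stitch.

CO 66 sts.

Scale factor = 35 / 30 = 1.167.
56 × 35 / 30 = 65.33 sts.
→ 66 sts.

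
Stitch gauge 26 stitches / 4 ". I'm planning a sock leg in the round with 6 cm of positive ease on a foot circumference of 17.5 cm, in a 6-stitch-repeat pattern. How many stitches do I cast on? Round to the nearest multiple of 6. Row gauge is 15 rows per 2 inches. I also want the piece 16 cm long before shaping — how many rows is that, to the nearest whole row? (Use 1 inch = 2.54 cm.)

Finished = 17.5 + 6 = 23.5 cm.
23.5 cm × 1/2.54 = 9.25 inches.
26/4 = 6.5 sts per in; 9.25 × 6.5 = 60.14 sts.
Nearest multiple of 6 → 60.
16 cm = 6.30 inches; × 7.5 = 47.24 → 47 rows.

Cast on 60 stitches; work 47 rows.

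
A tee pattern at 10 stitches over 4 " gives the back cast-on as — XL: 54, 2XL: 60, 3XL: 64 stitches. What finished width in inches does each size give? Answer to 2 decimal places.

XL 21.60 inches; 2XL 24.00 inches; 3XL 25.60 inches.

10/4 = 2.5 sts per in.
XL: 54 / 2.5 = 21.600 → 21.60 in.
2XL: 60 / 2.5 = 24.000 → 24.00 in.
3XL: 64 / 2.5 = 25.600 → 25.60 in.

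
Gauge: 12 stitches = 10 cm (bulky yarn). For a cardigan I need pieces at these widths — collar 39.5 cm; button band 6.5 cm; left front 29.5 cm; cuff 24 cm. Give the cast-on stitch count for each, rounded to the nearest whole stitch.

Rate = 12/10 = 1.2 sts per cm.
collar: 39.5 × 1.2 = 47.40 → 47.
button band: 6.5 × 1.2 = 7.80 → 8.
left front: 29.5 × 1.2 = 35.40 → 35.
cuff: 24 × 1.2 = 28.80 → 29.

collar 47; button band 8; left front 35; cuff 29.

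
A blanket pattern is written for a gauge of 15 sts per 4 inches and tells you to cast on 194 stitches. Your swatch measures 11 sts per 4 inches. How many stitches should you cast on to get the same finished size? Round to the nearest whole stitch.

142 stitches.

Scale factor = 11 / 15 = 0.733.
194 × 11 / 15 = 142.27 sts.
→ 142 sts.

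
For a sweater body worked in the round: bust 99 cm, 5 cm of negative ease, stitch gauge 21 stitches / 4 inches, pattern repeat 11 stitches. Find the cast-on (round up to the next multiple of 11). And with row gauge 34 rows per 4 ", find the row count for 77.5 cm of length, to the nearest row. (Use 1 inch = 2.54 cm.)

Cast on 198 stitches; work 259 rows.

Finished = 99 − 5 = 94 cm.
94 cm × 1/2.54 = 37.01 inches.
21/4 = 5.25 sts per in; 37.01 × 5.25 = 194.29 sts.
Next multiple of 11 → 198.
77.5 cm = 30.51 inches; × 8.5 = 259.35 → 259 rows.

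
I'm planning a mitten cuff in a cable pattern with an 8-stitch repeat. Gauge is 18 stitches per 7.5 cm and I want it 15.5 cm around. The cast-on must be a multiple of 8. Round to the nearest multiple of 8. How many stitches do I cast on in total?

18 / 7.5 = 2.4 sts per cm.
15.5 × 2.4 = 37.20 sts.
Nearest multiple of 8: 40.

Cast on 40 stitches.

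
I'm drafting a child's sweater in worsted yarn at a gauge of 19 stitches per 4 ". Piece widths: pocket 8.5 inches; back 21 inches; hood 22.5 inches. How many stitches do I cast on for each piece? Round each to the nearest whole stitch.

Rate = 19/4 = 4.75 sts per in.
pocket: 8.5 × 4.75 = 40.38 → 40.
back: 21 × 4.75 = 99.75 → 100.
hood: 22.5 × 4.75 = 106.88 → 107.

pocket 40; back 100; hood 107.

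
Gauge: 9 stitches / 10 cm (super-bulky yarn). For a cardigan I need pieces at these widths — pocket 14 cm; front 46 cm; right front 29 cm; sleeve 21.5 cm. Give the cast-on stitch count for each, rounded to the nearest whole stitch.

pocket 13; front 41; right front 26; sleeve 19.

Rate = 9/10 = 0.9 sts per cm.
pocket: 14 × 0.9 = 12.60 → 13.
front: 46 × 0.9 = 41.40 → 41.
right front: 29 × 0.9 = 26.10 → 26.
sleeve: 21.5 × 0.9 = 19.35 → 19.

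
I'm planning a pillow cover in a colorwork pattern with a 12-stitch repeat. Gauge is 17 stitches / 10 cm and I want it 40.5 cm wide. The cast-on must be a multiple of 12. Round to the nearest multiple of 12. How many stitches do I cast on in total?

17 / 10 = 1.7 sts per cm.
40.5 × 1.7 = 68.85 sts.
Nearest multiple of 12: 72.

CO 72 sts.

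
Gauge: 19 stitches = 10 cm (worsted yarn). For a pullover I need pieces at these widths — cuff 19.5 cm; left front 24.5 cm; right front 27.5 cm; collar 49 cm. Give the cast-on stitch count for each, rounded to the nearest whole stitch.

cuff 37; left front 47; right front 52; collar 93.

Rate = 19/10 = 1.9 sts per cm.
cuff: 19.5 × 1.9 = 37.05 → 37.
left front: 24.5 × 1.9 = 46.55 → 47.
right front: 27.5 × 1.9 = 52.25 → 52.
collar: 49 × 1.9 = 93.10 → 93.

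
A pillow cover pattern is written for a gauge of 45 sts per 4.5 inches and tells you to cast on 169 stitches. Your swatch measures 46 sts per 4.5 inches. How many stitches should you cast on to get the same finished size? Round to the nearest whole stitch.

CO 173 sts.

Scale factor = 46 / 45 = 1.022.
169 × 46 / 45 = 172.76 sts.
→ 173 sts.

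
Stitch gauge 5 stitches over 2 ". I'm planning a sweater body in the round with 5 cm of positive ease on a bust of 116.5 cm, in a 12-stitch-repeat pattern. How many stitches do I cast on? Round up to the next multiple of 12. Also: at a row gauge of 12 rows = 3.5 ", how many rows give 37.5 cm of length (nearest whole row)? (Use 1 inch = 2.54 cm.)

Finished = 116.5 + 5 = 121.5 cm.
121.5 cm × 1/2.54 = 47.83 inches.
5/2 = 2.5 sts per in; 47.83 × 2.5 = 119.59 sts.
Next multiple of 12 → 120.
37.5 cm = 14.76 inches; × 3.429 = 50.62 → 51 rows.

Cast on 120 stitches; work 51 rows.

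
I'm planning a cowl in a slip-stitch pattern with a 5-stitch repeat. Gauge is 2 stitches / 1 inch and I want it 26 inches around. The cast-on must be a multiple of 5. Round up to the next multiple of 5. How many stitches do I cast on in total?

2 / 1 = 2 sts per inch.
26 × 2 = 52.00 sts.
Next multiple of 5: 55.

Cast on 55 stitches.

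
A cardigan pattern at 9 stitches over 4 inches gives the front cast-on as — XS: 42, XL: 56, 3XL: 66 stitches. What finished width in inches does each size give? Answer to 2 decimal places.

9/4 = 2.25 sts per in.
XS: 42 / 2.25 = 18.667 → 18.67 in.
XL: 56 / 2.25 = 24.889 → 24.89 in.
3XL: 66 / 2.25 = 29.333 → 29.33 in.

XS 18.67 inches; XL 24.89 inches; 3XL 29.33 inches.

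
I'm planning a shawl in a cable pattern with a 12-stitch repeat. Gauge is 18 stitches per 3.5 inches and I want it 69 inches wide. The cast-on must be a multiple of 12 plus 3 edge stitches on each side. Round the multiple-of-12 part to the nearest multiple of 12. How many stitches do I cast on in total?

354 stitches.

18 / 3.5 = 5.143 sts per inch.
69 × 5.143 = 354.86 sts.
Less 6 edge sts → 348.86 for the repeat.
Nearest multiple of 12: 348.
Add back 6 edge sts → 354.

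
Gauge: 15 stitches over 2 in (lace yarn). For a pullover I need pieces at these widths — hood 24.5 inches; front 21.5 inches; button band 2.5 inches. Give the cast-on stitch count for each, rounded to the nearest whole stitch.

hood 184; front 161; button band 19.

Rate = 15/2 = 7.5 sts per in.
hood: 24.5 × 7.5 = 183.75 → 184.
front: 21.5 × 7.5 = 161.25 → 161.
button band: 2.5 × 7.5 = 18.75 → 19.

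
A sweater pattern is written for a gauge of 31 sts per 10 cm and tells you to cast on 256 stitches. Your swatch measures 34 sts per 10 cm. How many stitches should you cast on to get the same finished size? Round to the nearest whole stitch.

Scale factor = 34 / 31 = 1.097.
256 × 34 / 31 = 280.77 sts.
→ 281 sts.

281 stitches.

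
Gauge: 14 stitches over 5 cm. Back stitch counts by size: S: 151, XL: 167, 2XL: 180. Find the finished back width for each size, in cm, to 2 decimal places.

S 53.93 cm; XL 59.64 cm; 2XL 64.29 cm.

14/5 = 2.8 sts per cm.
S: 151 / 2.8 = 53.929 → 53.93 cm.
XL: 167 / 2.8 = 59.643 → 59.64 cm.
2XL: 180 / 2.8 = 64.286 → 64.29 cm.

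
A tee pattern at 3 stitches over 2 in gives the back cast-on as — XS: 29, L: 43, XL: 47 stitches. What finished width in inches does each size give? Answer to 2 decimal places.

3/2 = 1.5 sts per in.
XS: 29 / 1.5 = 19.333 → 19.33 in.
L: 43 / 1.5 = 28.667 → 28.67 in.
XL: 47 / 1.5 = 31.333 → 31.33 in.

XS 19.33 inches; L 28.67 inches; XL 31.33 inches.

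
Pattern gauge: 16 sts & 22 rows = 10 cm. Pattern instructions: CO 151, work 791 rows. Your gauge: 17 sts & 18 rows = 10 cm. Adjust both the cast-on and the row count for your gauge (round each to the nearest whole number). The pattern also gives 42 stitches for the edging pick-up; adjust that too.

Cast on 160 stitches; work 647 rows; edging pick-up 45 stitches.

Stitches: 151 × 17/16 = 160.44 → 160.
Rows: 791 × 18/22 = 647.18 → 647.
edging pick-up: 42 × 17/16 = 44.62 → 45.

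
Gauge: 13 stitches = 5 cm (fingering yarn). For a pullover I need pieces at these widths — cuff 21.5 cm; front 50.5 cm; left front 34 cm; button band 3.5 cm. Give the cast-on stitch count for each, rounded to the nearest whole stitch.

cuff 56; front 131; left front 88; button band 9.

Rate = 13/5 = 2.6 sts per cm.
cuff: 21.5 × 2.6 = 55.90 → 56.
front: 50.5 × 2.6 = 131.30 → 131.
left front: 34 × 2.6 = 88.40 → 88.
button band: 3.5 × 2.6 = 9.10 → 9.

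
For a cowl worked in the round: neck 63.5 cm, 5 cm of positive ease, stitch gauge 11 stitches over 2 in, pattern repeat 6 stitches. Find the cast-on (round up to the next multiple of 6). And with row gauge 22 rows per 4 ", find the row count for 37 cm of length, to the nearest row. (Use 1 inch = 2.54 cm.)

Cast on 150 stitches; work 80 rows.

Finished = 63.5 + 5 = 68.5 cm.
68.5 cm × 1/2.54 = 26.97 inches.
11/2 = 5.5 sts per in; 26.97 × 5.5 = 148.33 sts.
Next multiple of 6 → 150.
37 cm = 14.57 inches; × 5.5 = 80.12 → 80 rows.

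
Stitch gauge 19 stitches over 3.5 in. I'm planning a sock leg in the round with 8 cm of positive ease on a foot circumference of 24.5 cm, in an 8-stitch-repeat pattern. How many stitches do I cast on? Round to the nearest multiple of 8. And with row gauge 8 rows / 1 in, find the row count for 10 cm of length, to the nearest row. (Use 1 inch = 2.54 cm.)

Cast on 72 stitches; work 31 rows.

Finished = 24.5 + 8 = 32.5 cm.
32.5 cm × 1/2.54 = 12.80 inches.
19/3.5 = 5.429 sts per in; 12.80 × 5.429 = 69.46 sts.
Nearest multiple of 8 → 72.
10 cm = 3.94 inches; × 8 = 31.50 → 31 rows.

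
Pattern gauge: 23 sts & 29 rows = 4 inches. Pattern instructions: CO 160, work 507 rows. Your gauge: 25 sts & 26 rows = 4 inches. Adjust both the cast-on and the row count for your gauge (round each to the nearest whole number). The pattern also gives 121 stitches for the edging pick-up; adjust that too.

Cast on 174 stitches; work 455 rows; edging pick-up 132 stitches.

Stitches: 160 × 25/23 = 173.91 → 174.
Rows: 507 × 26/29 = 454.55 → 455.
edging pick-up: 121 × 25/23 = 131.52 → 132.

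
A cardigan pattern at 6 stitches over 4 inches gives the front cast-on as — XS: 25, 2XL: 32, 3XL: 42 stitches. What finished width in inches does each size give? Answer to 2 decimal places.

6/4 = 1.5 sts per in.
XS: 25 / 1.5 = 16.667 → 16.67 in.
2XL: 32 / 1.5 = 21.333 → 21.33 in.
3XL: 42 / 1.5 = 28.000 → 28.00 in.

XS 16.67 inches; 2XL 21.33 inches; 3XL 28.00 inches.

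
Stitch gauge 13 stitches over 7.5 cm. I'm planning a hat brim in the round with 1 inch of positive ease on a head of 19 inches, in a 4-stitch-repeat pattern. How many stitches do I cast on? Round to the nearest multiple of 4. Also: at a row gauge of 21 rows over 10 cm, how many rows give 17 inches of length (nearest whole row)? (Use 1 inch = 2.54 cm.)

Cast on 88 stitches; work 91 rows.

Finished = 19 + 1 = 20 inches.
20 inches × 2.54 = 50.80 cm.
13/7.5 = 1.733 sts per cm; 50.80 × 1.733 = 88.05 sts.
Nearest multiple of 4 → 88.
17 inches = 43.18 cm; × 2.1 = 90.68 → 91 rows.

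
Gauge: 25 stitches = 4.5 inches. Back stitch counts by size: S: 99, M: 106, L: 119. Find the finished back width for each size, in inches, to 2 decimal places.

S 17.82 inches; M 19.08 inches; L 21.42 inches.

25/4.5 = 5.556 sts per in.
S: 99 / 5.556 = 17.820 → 17.82 in.
M: 106 / 5.556 = 19.080 → 19.08 in.
L: 119 / 5.556 = 21.420 → 21.42 in.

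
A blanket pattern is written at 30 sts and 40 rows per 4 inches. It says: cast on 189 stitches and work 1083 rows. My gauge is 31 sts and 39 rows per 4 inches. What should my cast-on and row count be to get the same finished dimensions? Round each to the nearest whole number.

Cast on 195 stitches; work 1056 rows.

Stitches: 189 × 31/30 = 195.30 → 195.
Rows: 1083 × 39/40 = 1055.92 → 1056.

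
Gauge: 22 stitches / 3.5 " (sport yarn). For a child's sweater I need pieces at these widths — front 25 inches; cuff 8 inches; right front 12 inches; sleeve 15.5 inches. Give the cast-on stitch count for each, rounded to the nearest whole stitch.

Rate = 22/3.5 = 6.286 sts per in.
front: 25 × 6.286 = 157.14 → 157.
cuff: 8 × 6.286 = 50.29 → 50.
right front: 12 × 6.286 = 75.43 → 75.
sleeve: 15.5 × 6.286 = 97.43 → 97.

front 157; cuff 50; right front 75; sleeve 97.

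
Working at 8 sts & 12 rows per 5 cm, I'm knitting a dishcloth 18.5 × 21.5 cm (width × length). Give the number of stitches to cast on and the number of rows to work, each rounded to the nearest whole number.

Cast on 30 stitches and work 52 rows.

Stitch gauge = 8/5 = 1.6 sts/cm; 18.5 × 1.6 = 29.60 → 30 sts.
Row gauge = 12/5 = 2.4 rows/cm; 21.5 × 2.4 = 51.60 → 52 rows.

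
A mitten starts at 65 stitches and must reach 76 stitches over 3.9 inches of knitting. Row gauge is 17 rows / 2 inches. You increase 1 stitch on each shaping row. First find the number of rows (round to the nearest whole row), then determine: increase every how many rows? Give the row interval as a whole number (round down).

Rows = 3.9 × 8.5 = 33.1 → 33 rows.
Stitches to add: 11 → 11 shaping rows (at 1 st each).
33 / 11 = 3.00 → every 3 rows.

Increase every 3rd row.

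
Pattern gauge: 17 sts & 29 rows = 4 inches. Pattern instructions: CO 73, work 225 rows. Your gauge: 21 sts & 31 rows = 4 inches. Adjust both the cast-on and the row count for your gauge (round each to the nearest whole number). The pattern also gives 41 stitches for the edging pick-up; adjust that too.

Cast on 90 stitches; work 241 rows; edging pick-up 51 stitches.

Stitches: 73 × 21/17 = 90.18 → 90.
Rows: 225 × 31/29 = 240.52 → 241.
edging pick-up: 41 × 21/17 = 50.65 → 51.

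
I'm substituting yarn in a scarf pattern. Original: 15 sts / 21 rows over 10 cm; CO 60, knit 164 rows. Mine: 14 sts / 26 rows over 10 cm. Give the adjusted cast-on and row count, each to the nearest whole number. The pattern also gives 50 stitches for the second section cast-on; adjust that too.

Cast on 56 stitches; work 203 rows; second section cast-on 47 stitches.

Stitches: 60 × 14/15 = 56.00 → 56.
Rows: 164 × 26/21 = 203.05 → 203.
second section cast-on: 50 × 14/15 = 46.67 → 47.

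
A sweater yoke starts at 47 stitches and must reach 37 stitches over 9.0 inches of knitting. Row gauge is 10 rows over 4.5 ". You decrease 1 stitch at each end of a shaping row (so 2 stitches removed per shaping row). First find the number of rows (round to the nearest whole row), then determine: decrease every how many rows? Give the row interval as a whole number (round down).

Decrease every 4th row.

Rows = 9.0 × 2.222 = 20.0 → 20 rows.
Stitches to remove: 10 → 5 shaping rows (at 2 st each).
20 / 5 = 4.00 → every 4 rows.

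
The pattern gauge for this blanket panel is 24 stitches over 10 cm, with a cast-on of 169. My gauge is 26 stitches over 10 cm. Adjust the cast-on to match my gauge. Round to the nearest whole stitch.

Scale factor = 26 / 24 = 1.083.
169 × 26 / 24 = 183.08 sts.
→ 183 sts.

CO 183 sts.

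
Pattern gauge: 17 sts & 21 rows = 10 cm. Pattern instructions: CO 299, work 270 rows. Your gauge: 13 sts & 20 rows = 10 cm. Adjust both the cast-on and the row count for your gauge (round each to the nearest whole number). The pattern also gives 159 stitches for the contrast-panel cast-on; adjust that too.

Stitches: 299 × 13/17 = 228.65 → 229.
Rows: 270 × 20/21 = 257.14 → 257.
contrast-panel cast-on: 159 × 13/17 = 121.59 → 122.

Cast on 229 stitches; work 257 rows; contrast-panel cast-on 122 stitches.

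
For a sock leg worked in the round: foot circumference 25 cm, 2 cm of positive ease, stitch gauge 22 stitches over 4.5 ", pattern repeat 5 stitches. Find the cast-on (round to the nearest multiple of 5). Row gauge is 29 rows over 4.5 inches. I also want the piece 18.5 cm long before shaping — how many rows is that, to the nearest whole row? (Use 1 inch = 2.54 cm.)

Finished = 25 + 2 = 27 cm.
27 cm × 1/2.54 = 10.63 inches.
22/4.5 = 4.889 sts per in; 10.63 × 4.889 = 51.97 sts.
Nearest multiple of 5 → 50.
18.5 cm = 7.28 inches; × 6.444 = 46.94 → 47 rows.

Cast on 50 stitches; work 47 rows.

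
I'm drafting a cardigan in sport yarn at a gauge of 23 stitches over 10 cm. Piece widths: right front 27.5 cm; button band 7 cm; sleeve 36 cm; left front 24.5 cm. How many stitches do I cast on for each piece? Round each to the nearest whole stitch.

right front 63; button band 16; sleeve 83; left front 56.

Rate = 23/10 = 2.3 sts per cm.
right front: 27.5 × 2.3 = 63.25 → 63.
button band: 7 × 2.3 = 16.10 → 16.
sleeve: 36 × 2.3 = 82.80 → 83.
left front: 24.5 × 2.3 = 56.35 → 56.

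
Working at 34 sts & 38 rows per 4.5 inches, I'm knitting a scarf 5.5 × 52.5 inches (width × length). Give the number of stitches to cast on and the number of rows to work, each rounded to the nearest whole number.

Cast on 42 stitches and work 443 rows.

Stitch gauge = 34/4.5 = 7.556 sts/in; 5.5 × 7.556 = 41.56 → 42 sts.
Row gauge = 38/4.5 = 8.444 rows/in; 52.5 × 8.444 = 443.33 → 443 rows.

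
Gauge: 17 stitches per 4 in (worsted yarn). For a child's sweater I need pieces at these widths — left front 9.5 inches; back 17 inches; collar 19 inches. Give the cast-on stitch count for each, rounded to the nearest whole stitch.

left front 40; back 72; collar 81.

Rate = 17/4 = 4.25 sts per in.
left front: 9.5 × 4.25 = 40.38 → 40.
back: 17 × 4.25 = 72.25 → 72.
collar: 19 × 4.25 = 80.75 → 81.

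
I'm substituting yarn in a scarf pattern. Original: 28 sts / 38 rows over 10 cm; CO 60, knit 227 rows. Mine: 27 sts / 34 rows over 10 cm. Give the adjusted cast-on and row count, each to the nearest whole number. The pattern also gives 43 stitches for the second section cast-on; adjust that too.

Cast on 58 stitches; work 203 rows; second section cast-on 41 stitches.

Stitches: 60 × 27/28 = 57.86 → 58.
Rows: 227 × 34/38 = 203.11 → 203.
second section cast-on: 43 × 27/28 = 41.46 → 41.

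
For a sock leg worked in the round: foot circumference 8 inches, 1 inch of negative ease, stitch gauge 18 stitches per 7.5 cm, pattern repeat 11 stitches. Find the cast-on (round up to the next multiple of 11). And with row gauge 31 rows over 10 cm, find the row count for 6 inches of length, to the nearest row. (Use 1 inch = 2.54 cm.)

Cast on 44 stitches; work 47 rows.

Finished = 8 − 1 = 7 inches.
7 inches × 2.54 = 17.78 cm.
18/7.5 = 2.4 sts per cm; 17.78 × 2.4 = 42.67 sts.
Next multiple of 11 → 44.
6 inches = 15.24 cm; × 3.1 = 47.24 → 47 rows.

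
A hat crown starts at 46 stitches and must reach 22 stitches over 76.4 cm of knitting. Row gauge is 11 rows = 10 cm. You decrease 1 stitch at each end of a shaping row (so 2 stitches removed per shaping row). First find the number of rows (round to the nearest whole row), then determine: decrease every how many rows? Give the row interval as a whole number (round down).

Decrease every 7th row.

Rows = 76.4 × 1.1 = 84.0 → 84 rows.
Stitches to remove: 24 → 12 shaping rows (at 2 st each).
84 / 12 = 7.00 → every 7 rows.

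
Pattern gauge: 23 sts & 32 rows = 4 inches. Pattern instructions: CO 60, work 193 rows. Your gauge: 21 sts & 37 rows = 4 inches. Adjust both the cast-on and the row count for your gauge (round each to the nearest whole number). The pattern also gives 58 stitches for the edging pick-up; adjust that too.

Stitches: 60 × 21/23 = 54.78 → 55.
Rows: 193 × 37/32 = 223.16 → 223.
edging pick-up: 58 × 21/23 = 52.96 → 53.

Cast on 55 stitches; work 223 rows; edging pick-up 53 stitches.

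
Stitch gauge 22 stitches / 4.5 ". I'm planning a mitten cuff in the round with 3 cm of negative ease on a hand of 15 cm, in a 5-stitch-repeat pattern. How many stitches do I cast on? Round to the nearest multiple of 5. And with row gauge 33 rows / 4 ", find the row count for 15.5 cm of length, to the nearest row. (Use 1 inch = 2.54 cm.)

Cast on 25 stitches; work 50 rows.

Finished = 15 − 3 = 12 cm.
12 cm × 1/2.54 = 4.72 inches.
22/4.5 = 4.889 sts per in; 4.72 × 4.889 = 23.10 sts.
Nearest multiple of 5 → 25.
15.5 cm = 6.10 inches; × 8.25 = 50.34 → 50 rows.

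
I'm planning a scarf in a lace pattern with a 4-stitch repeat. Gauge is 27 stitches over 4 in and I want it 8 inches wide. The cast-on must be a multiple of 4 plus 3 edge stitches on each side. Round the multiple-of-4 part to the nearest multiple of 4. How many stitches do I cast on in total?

27 / 4 = 6.75 sts per inch.
8 × 6.75 = 54.00 sts.
Less 6 edge sts → 48.00 for the repeat.
Nearest multiple of 4: 48.
Add back 6 edge sts → 54.

54 stitches.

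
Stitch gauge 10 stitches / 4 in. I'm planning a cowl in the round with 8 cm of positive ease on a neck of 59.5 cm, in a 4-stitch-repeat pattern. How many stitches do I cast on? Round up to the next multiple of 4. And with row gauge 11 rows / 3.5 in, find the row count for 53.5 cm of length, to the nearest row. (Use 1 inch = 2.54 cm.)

Finished = 59.5 + 8 = 67.5 cm.
67.5 cm × 1/2.54 = 26.57 inches.
10/4 = 2.5 sts per in; 26.57 × 2.5 = 66.44 sts.
Next multiple of 4 → 68.
53.5 cm = 21.06 inches; × 3.143 = 66.20 → 66 rows.

Cast on 68 stitches; work 66 rows.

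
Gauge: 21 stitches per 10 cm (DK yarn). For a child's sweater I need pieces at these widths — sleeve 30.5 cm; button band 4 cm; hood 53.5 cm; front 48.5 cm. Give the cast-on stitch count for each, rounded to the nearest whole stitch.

Rate = 21/10 = 2.1 sts per cm.
sleeve: 30.5 × 2.1 = 64.05 → 64.
button band: 4 × 2.1 = 8.40 → 8.
hood: 53.5 × 2.1 = 112.35 → 112.
front: 48.5 × 2.1 = 101.85 → 102.

sleeve 64; button band 8; hood 112; front 102.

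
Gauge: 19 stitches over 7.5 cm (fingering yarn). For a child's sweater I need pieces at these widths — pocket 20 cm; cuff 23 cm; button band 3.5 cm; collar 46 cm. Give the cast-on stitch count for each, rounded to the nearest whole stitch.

pocket 51; cuff 58; button band 9; collar 117.

Rate = 19/7.5 = 2.533 sts per cm.
pocket: 20 × 2.533 = 50.67 → 51.
cuff: 23 × 2.533 = 58.27 → 58.
button band: 3.5 × 2.533 = 8.87 → 9.
collar: 46 × 2.533 = 116.53 → 117.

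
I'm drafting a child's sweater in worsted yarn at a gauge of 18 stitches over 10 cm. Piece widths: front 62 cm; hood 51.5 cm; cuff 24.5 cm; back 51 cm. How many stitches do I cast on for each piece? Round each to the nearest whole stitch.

front 112; hood 93; cuff 44; back 92.

Rate = 18/10 = 1.8 sts per cm.
front: 62 × 1.8 = 111.60 → 112.
hood: 51.5 × 1.8 = 92.70 → 93.
cuff: 24.5 × 1.8 = 44.10 → 44.
back: 51 × 1.8 = 91.80 → 92.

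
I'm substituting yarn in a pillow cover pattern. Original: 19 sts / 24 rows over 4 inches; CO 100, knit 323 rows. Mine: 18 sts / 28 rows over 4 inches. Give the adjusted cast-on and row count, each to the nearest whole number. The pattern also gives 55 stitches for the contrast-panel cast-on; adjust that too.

Stitches: 100 × 18/19 = 94.74 → 95.
Rows: 323 × 28/24 = 376.83 → 377.
contrast-panel cast-on: 55 × 18/19 = 52.11 → 52.

Cast on 95 stitches; work 377 rows; contrast-panel cast-on 52 stitches.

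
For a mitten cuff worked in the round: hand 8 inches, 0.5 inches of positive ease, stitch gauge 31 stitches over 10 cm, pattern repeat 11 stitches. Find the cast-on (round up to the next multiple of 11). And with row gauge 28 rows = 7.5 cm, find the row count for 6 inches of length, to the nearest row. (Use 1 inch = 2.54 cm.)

Finished = 8 + 0.5 = 8.5 inches.
8.5 inches × 2.54 = 21.59 cm.
31/10 = 3.1 sts per cm; 21.59 × 3.1 = 66.93 sts.
Next multiple of 11 → 77.
6 inches = 15.24 cm; × 3.733 = 56.90 → 57 rows.

Cast on 77 stitches; work 57 rows.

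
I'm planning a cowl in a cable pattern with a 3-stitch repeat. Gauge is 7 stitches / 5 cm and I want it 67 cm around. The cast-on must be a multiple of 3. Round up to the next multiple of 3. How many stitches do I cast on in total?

7 / 5 = 1.4 sts per cm.
67 × 1.4 = 93.80 sts.
Next multiple of 3: 96.

Cast on 96 stitches.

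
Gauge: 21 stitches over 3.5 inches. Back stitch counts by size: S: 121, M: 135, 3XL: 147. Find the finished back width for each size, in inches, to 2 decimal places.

S 20.17 inches; M 22.50 inches; 3XL 24.50 inches.

21/3.5 = 6 sts per in.
S: 121 / 6 = 20.167 → 20.17 in.
M: 135 / 6 = 22.500 → 22.50 in.
3XL: 147 / 6 = 24.500 → 24.50 in.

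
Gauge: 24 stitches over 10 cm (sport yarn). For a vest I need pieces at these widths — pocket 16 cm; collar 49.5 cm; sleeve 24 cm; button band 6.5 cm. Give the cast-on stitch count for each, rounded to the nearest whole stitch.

pocket 38; collar 119; sleeve 58; button band 16.

Rate = 24/10 = 2.4 sts per cm.
pocket: 16 × 2.4 = 38.40 → 38.
collar: 49.5 × 2.4 = 118.80 → 119.
sleeve: 24 × 2.4 = 57.60 → 58.
button band: 6.5 × 2.4 = 15.60 → 16.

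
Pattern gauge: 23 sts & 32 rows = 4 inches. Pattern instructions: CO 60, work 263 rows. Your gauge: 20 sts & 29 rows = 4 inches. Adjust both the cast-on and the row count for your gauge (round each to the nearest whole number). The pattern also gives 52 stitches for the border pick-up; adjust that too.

Stitches: 60 × 20/23 = 52.17 → 52.
Rows: 263 × 29/32 = 238.34 → 238.
border pick-up: 52 × 20/23 = 45.22 → 45.

Cast on 52 stitches; work 238 rows; border pick-up 45 stitches.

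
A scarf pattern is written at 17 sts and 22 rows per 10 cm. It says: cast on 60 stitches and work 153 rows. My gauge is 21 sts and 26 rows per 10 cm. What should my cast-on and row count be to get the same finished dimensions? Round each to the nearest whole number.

Stitches: 60 × 21/17 = 74.12 → 74.
Rows: 153 × 26/22 = 180.82 → 181.

Cast on 74 stitches; work 181 rows.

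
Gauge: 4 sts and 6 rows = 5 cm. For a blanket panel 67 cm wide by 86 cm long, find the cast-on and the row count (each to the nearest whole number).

Stitch gauge = 4/5 = 0.8 sts/cm; 67 × 0.8 = 53.60 → 54 sts.
Row gauge = 6/5 = 1.2 rows/cm; 86 × 1.2 = 103.20 → 103 rows.

Cast on 54 stitches and work 103 rows.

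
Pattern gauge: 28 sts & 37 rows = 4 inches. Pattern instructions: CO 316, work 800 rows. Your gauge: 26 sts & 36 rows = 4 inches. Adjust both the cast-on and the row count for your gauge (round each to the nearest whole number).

Cast on 293 stitches; work 778 rows.

Stitches: 316 × 26/28 = 293.43 → 293.
Rows: 800 × 36/37 = 778.38 → 778.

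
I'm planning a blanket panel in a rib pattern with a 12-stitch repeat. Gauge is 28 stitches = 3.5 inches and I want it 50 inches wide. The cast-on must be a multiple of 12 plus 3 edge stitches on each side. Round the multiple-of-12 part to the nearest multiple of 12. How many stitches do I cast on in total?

28 / 3.5 = 8 sts per inch.
50 × 8 = 400.00 sts.
Less 6 edge sts → 394.00 for the repeat.
Nearest multiple of 12: 396.
Add back 6 edge sts → 402.

CO 402 sts.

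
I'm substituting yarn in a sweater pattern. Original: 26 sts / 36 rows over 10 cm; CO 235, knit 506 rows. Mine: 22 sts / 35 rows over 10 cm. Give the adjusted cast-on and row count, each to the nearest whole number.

Stitches: 235 × 22/26 = 198.85 → 199.
Rows: 506 × 35/36 = 491.94 → 492.

Cast on 199 stitches; work 492 rows.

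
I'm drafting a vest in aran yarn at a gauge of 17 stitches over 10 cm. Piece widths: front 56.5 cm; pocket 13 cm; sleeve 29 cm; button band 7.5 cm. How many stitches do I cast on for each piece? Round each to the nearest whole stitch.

front 96; pocket 22; sleeve 49; button band 13.

Rate = 17/10 = 1.7 sts per cm.
front: 56.5 × 1.7 = 96.05 → 96.
pocket: 13 × 1.7 = 22.10 → 22.
sleeve: 29 × 1.7 = 49.30 → 49.
button band: 7.5 × 1.7 = 12.75 → 13.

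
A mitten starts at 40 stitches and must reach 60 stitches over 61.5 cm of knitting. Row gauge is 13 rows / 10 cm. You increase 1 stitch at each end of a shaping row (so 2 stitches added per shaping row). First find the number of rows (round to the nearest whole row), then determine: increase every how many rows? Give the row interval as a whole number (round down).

Rows = 61.5 × 1.3 = 80.0 → 80 rows.
Stitches to add: 20 → 10 shaping rows (at 2 st each).
80 / 10 = 8.00 → every 8 rows.

Increase every 8th row.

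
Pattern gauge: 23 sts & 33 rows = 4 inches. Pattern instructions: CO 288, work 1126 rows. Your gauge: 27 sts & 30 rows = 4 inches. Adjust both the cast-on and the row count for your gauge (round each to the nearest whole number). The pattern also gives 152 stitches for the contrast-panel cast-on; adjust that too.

Stitches: 288 × 27/23 = 338.09 → 338.
Rows: 1126 × 30/33 = 1023.64 → 1024.
contrast-panel cast-on: 152 × 27/23 = 178.43 → 178.

Cast on 338 stitches; work 1024 rows; contrast-panel cast-on 178 stitches.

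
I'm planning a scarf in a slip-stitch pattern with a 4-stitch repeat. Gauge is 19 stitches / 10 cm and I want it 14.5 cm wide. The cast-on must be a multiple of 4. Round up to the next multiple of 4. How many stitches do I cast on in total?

Cast on 28 stitches.

19 / 10 = 1.9 sts per cm.
14.5 × 1.9 = 27.55 sts.
Next multiple of 4: 28.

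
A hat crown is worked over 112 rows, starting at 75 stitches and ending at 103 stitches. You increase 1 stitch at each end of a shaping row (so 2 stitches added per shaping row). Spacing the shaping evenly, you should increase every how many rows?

Stitches to add: |103 − 75| = 28.
Shaping rows needed: 28 / 2 = 14.
112 rows / 14 = every 8 rows.

Increase every 8th row.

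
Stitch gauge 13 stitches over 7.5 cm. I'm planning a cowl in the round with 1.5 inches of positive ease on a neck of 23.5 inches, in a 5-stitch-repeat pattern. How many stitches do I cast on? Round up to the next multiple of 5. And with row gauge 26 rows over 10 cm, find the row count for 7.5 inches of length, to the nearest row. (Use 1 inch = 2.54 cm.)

Finished = 23.5 + 1.5 = 25 inches.
25 inches × 2.54 = 63.50 cm.
13/7.5 = 1.733 sts per cm; 63.50 × 1.733 = 110.07 sts.
Next multiple of 5 → 115.
7.5 inches = 19.05 cm; × 2.6 = 49.53 → 50 rows.

Cast on 115 stitches; work 50 rows.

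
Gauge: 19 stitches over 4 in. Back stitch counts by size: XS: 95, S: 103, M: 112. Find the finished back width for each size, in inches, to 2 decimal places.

19/4 = 4.75 sts per in.
XS: 95 / 4.75 = 20.000 → 20.00 in.
S: 103 / 4.75 = 21.684 → 21.68 in.
M: 112 / 4.75 = 23.579 → 23.58 in.

XS 20.00 inches; S 21.68 inches; M 23.58 inches.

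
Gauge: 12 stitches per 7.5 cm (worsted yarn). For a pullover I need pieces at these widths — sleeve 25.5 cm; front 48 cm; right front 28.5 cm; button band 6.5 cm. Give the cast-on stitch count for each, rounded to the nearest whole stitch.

Rate = 12/7.5 = 1.6 sts per cm.
sleeve: 25.5 × 1.6 = 40.80 → 41.
front: 48 × 1.6 = 76.80 → 77.
right front: 28.5 × 1.6 = 45.60 → 46.
button band: 6.5 × 1.6 = 10.40 → 10.

sleeve 41; front 77; right front 46; button band 10.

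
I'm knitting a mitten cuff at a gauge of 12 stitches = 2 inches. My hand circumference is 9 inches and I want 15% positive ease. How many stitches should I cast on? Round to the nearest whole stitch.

CO 62 sts.

Finished = 9 × 1.15 = 10.35 in.
12 / 2 = 6 sts per inch.
10.35 × 6 = 62.10 sts.
→ 62 sts.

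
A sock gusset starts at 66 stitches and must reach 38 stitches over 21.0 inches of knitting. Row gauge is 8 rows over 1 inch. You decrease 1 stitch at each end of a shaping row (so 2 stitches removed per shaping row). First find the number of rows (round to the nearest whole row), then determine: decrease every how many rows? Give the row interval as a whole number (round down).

Rows = 21.0 × 8 = 168.0 → 168 rows.
Stitches to remove: 28 → 14 shaping rows (at 2 st each).
168 / 14 = 12.00 → every 12 rows.

Decrease every 12th row.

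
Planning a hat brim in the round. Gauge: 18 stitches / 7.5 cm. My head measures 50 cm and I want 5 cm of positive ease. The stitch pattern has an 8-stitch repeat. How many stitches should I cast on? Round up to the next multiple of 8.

Finished = 50 + 5 = 55 cm.
18 / 7.5 = 2.4 sts/cm.
55 × 2.4 = 132.00 sts.
Next multiple of 8: 136.

Cast on 136 stitches.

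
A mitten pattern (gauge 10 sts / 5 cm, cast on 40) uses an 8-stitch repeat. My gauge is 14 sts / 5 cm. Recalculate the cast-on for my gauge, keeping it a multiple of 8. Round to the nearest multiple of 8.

56 stitches.

40 × 14 / 10 = 56.00.
Nearest multiple of 8: 56.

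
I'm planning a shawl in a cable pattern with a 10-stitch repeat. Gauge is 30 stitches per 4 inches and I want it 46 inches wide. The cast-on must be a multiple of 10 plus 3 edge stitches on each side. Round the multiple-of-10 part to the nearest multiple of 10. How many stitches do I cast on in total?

30 / 4 = 7.5 sts per inch.
46 × 7.5 = 345.00 sts.
Less 6 edge sts → 339.00 for the repeat.
Nearest multiple of 10: 340.
Add back 6 edge sts → 346.

CO 346 sts.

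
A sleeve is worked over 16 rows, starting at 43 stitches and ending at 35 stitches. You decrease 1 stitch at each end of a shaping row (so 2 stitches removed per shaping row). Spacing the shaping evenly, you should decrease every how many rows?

Decrease every 4th row.

Stitches to remove: |35 − 43| = 8.
Shaping rows needed: 8 / 2 = 4.
16 rows / 4 = every 4 rows.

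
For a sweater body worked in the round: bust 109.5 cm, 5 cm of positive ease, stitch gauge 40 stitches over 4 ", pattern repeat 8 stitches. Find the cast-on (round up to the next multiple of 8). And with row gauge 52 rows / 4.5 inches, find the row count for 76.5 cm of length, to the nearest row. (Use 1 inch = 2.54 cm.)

Finished = 109.5 + 5 = 114.5 cm.
114.5 cm × 1/2.54 = 45.08 inches.
40/4 = 10 sts per in; 45.08 × 10 = 450.79 sts.
Next multiple of 8 → 456.
76.5 cm = 30.12 inches; × 11.556 = 348.03 → 348 rows.

Cast on 456 stitches; work 348 rows.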